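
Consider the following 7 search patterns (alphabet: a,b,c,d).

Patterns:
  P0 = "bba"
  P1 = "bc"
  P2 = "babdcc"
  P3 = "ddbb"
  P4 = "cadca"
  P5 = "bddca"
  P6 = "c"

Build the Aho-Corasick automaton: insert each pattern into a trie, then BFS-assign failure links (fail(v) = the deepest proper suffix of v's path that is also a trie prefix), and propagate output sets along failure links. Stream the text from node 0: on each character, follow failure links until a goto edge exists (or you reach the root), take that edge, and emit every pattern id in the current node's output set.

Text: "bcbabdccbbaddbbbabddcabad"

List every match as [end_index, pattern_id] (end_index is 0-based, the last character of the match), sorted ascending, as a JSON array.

Build automaton:
Trie nodes:
  n0 'ε': b→1 c→14 d→10
  n1 'b': a→5 b→2 c→4 d→19
  n2 'bb': a→3
  n3 'bba': ·  [P0 ends]
  n4 'bc': ·  [P1 ends]
  n5 'ba': b→6
  n6 'bab': d→7
  n7 'babd': c→8
  n8 'babdc': c→9
  n9 'babdcc': ·  [P2 ends]
  n10 'd': d→11
  n11 'dd': b→12
  n12 'ddb': b→13
  n13 'ddbb': ·  [P3 ends]
  n14 'c': a→15  [P6 ends]
  n15 'ca': d→16
  n16 'cad': c→17
  n17 'cadc': a→18
  n18 'cadca': ·  [P4 ends]
  n19 'bd': d→20
  n20 'bdd': c→21
  n21 'bddc': a→22
  n22 'bddca': ·  [P5 ends]

Failure links (BFS by depth):
  n1('b'): parent n0 fail=0; on 'b' 0 → fail=0;  out ∅∪∅=∅
  n10('d'): parent n0 fail=0; on 'd' 0 → fail=0;  out ∅∪∅=∅
  n14('c'): parent n0 fail=0; on 'c' 0 → fail=0;  out {6}∪∅={6}
  n2('bb'): parent n1 fail=0; on 'b' 0 → fail=1;  out ∅∪∅=∅
  n4('bc'): parent n1 fail=0; on 'c' 0 → fail=14;  out {1}∪{6}={1,6}
  n5('ba'): parent n1 fail=0; on 'a' 0 → fail=0;  out ∅∪∅=∅
  n11('dd'): parent n10 fail=0; on 'd' 0 → fail=10;  out ∅∪∅=∅
  n15('ca'): parent n14 fail=0; on 'a' 0 → fail=0;  out ∅∪∅=∅
  n19('bd'): parent n1 fail=0; on 'd' 0 → fail=10;  out ∅∪∅=∅
  n3('bba'): parent n2 fail=1; on 'a' 1 → fail=5;  out {0}∪∅={0}
  n6('bab'): parent n5 fail=0; on 'b' 0 → fail=1;  out ∅∪∅=∅
  n12('ddb'): parent n11 fail=10; on 'b' 10→0 → fail=1;  out ∅∪∅=∅
  n16('cad'): parent n15 fail=0; on 'd' 0 → fail=10;  out ∅∪∅=∅
  n20('bdd'): parent n19 fail=10; on 'd' 10 → fail=11;  out ∅∪∅=∅
  n7('babd'): parent n6 fail=1; on 'd' 1 → fail=19;  out ∅∪∅=∅
  n13('ddbb'): parent n12 fail=1; on 'b' 1 → fail=2;  out {3}∪∅={3}
  n17('cadc'): parent n16 fail=10; on 'c' 10→0 → fail=14;  out ∅∪{6}={6}
  n21('bddc'): parent n20 fail=11; on 'c' 11→10→0 → fail=14;  out ∅∪{6}={6}
  n8('babdc'): parent n7 fail=19; on 'c' 19→10→0 → fail=14;  out ∅∪{6}={6}
  n18('cadca'): parent n17 fail=14; on 'a' 14 → fail=15;  out {4}∪∅={4}
  n22('bddca'): parent n21 fail=14; on 'a' 14 → fail=15;  out {5}∪∅={5}
  n9('babdcc'): parent n8 fail=14; on 'c' 14→0 → fail=14;  out {2}∪{6}={2,6}

Scan:
i=0 'b': node 0→1
i=1 'c': node 1→4  → match P1@[0:1],P6@[1:1]
i=2 'b': node 4→1 (fail-walked)
i=3 'a': node 1→5
i=4 'b': node 5→6
i=5 'd': node 6→7
i=6 'c': node 7→8  → match P6@[6:6]
i=7 'c': node 8→9  → match P2@[2:7],P6@[7:7]
i=8 'b': node 9→1 (fail-walked)
i=9 'b': node 1→2
i=10 'a': node 2→3  → match P0@[8:10]
i=11 'd': node 3→10 (fail-walked)
i=12 'd': node 10→11
i=13 'b': node 11→12
i=14 'b': node 12→13  → match P3@[11:14]
i=15 'b': node 13→2 (fail-walked)
i=16 'a': node 2→3  → match P0@[14:16]
i=17 'b': node 3→6 (fail-walked)
i=18 'd': node 6→7
i=19 'd': node 7→20 (fail-walked)
i=20 'c': node 20→21  → match P6@[20:20]
i=21 'a': node 21→22  → match P5@[17:21]
i=22 'b': node 22→1 (fail-walked)
i=23 'a': node 1→5
i=24 'd': node 5→10 (fail-walked)

Result: [[1,1],[1,6],[6,6],[7,2],[7,6],[10,0],[14,3],[16,0],[20,6],[21,5]]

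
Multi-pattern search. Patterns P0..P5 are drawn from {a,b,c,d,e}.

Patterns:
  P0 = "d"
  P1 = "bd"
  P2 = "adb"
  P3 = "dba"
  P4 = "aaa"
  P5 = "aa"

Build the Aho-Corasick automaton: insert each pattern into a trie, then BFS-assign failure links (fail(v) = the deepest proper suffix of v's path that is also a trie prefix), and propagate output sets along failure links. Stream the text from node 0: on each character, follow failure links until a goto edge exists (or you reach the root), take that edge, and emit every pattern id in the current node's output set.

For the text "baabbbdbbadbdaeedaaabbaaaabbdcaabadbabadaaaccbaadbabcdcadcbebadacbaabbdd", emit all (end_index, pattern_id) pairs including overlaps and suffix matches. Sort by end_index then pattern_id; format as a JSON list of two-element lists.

Build automaton:
Trie nodes:
  n0 'ε': a→4 b→2 d→1
  n1 'd': b→7  ←P0
  n2 'b': d→3
  n3 'bd': ·  ←P1
  n4 'a': a→9 d→5
  n5 'ad': b→6
  n6 'adb': ·  ←P2
  n7 'db': a→8
  n8 'dba': ·  ←P3
  n9 'aa': a→10  ←P5
  n10 'aaa': ·  ←P4

BFS fail/out derivation:
  n1('d'): parent n0 fail=0; on 'd' 0 → fail=0;  out {0}∪∅={0}
  n2('b'): parent n0 fail=0; on 'b' 0 → fail=0;  out ∅∪∅=∅
  n4('a'): parent n0 fail=0; on 'a' 0 → fail=0;  out ∅∪∅=∅
  n3('bd'): parent n2 fail=0; on 'd' 0 → fail=1;  out {1}∪{0}={0,1}
  n5('ad'): parent n4 fail=0; on 'd' 0 → fail=1;  out ∅∪{0}={0}
  n7('db'): parent n1 fail=0; on 'b' 0 → fail=2;  out ∅∪∅=∅
  n9('aa'): parent n4 fail=0; on 'a' 0 → fail=4;  out {5}∪∅={5}
  n6('adb'): parent n5 fail=1; on 'b' 1 → fail=7;  out {2}∪∅={2}
  n8('dba'): parent n7 fail=2; on 'a' 2→0 → fail=4;  out {3}∪∅={3}
  n10('aaa'): parent n9 fail=4; on 'a' 4 → fail=9;  out {4}∪{5}={4,5}

Text stream:
i=0 'b': node 0→2
i=1 'a': node 2→4 ·f
i=2 'a': node 4→9  ** P5@[1:2]
i=3 'b': node 9→2 ·f
i=4 'b': node 2→2 ·f
i=5 'b': node 2→2 ·f
i=6 'd': node 2→3  ** P0@[6:6],P1@[5:6]
i=7 'b': node 3→7 ·f
i=8 'b': node 7→2 ·f
i=9 'a': node 2→4 ·f
i=10 'd': node 4→5  ** P0@[10:10]
i=11 'b': node 5→6  ** P2@[9:11]
i=12 'd': node 6→3 ·f  ** P0@[12:12],P1@[11:12]
i=13 'a': node 3→4 ·f
i=14 'e': node 4→0 ·f
i=15 'e': node 0→0
i=16 'd': node 0→1  ** P0@[16:16]
i=17 'a': node 1→4 ·f
i=18 'a': node 4→9  ** P5@[17:18]
i=19 'a': node 9→10  ** P4@[17:19],P5@[18:19]
i=20 'b': node 10→2 ·f
i=21 'b': node 2→2 ·f
i=22 'a': node 2→4 ·f
i=23 'a': node 4→9  ** P5@[22:23]
i=24 'a': node 9→10  ** P4@[22:24],P5@[23:24]
i=25 'a': node 10→10 ·f  ** P4@[23:25],P5@[24:25]
i=26 'b': node 10→2 ·f
i=27 'b': node 2→2 ·f
i=28 'd': node 2→3  ** P0@[28:28],P1@[27:28]
i=29 'c': node 3→0 ·f
i=30 'a': node 0→4
i=31 'a': node 4→9  ** P5@[30:31]
i=32 'b': node 9→2 ·f
i=33 'a': node 2→4 ·f
i=34 'd': node 4→5  ** P0@[34:34]
i=35 'b': node 5→6  ** P2@[33:35]
i=36 'a': node 6→8 ·f  ** P3@[34:36]
i=37 'b': node 8→2 ·f
i=38 'a': node 2→4 ·f
i=39 'd': node 4→5  ** P0@[39:39]
i=40 'a': node 5→4 ·f
i=41 'a': node 4→9  ** P5@[40:41]
i=42 'a': node 9→10  ** P4@[40:42],P5@[41:42]
i=43 'c': node 10→0 ·f
i=44 'c': node 0→0
i=45 'b': node 0→2
i=46 'a': node 2→4 ·f
i=47 'a': node 4→9  ** P5@[46:47]
i=48 'd': node 9→5 ·f  ** P0@[48:48]
i=49 'b': node 5→6  ** P2@[47:49]
i=50 'a': node 6→8 ·f  ** P3@[48:50]
i=51 'b': node 8→2 ·f
i=52 'c': node 2→0 ·f
i=53 'd': node 0→1  ** P0@[53:53]
i=54 'c': node 1→0 ·f
i=55 'a': node 0→4
i=56 'd': node 4→5  ** P0@[56:56]
i=57 'c': node 5→0 ·f
i=58 'b': node 0→2
i=59 'e': node 2→0 ·f
i=60 'b': node 0→2
i=61 'a': node 2→4 ·f
i=62 'd': node 4→5  ** P0@[62:62]
i=63 'a': node 5→4 ·f
i=64 'c': node 4→0 ·f
i=65 'b': node 0→2
i=66 'a': node 2→4 ·f
i=67 'a': node 4→9  ** P5@[66:67]
i=68 'b': node 9→2 ·f
i=69 'b': node 2→2 ·f
i=70 'd': node 2→3  ** P0@[70:70],P1@[69:70]
i=71 'd': node 3→1 ·f  ** P0@[71:71]

All matches (sorted): [[2,5],[6,0],[6,1],[10,0],[11,2],[12,0],[12,1],[16,0],[18,5],[19,4],[19,5],[23,5],[24,4],[24,5],[25,4],[25,5],[28,0],[28,1],[31,5],[34,0],[35,2],[36,3],[39,0],[41,5],[42,4],[42,5],[47,5],[48,0],[49,2],[50,3],[53,0],[56,0],[62,0],[67,5],[70,0],[70,1],[71,0]]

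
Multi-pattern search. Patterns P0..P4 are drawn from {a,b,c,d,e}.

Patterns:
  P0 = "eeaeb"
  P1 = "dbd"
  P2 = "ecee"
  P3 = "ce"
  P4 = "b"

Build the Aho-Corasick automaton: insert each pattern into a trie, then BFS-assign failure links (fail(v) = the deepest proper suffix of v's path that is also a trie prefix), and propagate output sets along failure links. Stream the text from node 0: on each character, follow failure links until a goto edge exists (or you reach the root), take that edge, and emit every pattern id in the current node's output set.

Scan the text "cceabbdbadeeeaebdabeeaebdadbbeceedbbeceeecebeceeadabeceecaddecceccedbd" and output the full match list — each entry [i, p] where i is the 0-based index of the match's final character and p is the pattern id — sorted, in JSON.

Construct AC machine:
Trie nodes:
  0='ε' goto b→14 c→12 d→6 e→1
  1='e' goto c→9 e→2
  2='ee' goto a→3
  3='eea' goto e→4
  4='eeae' goto b→5
  5='eeaeb' goto ·  ←P0
  6='d' goto b→7
  7='db' goto d→8
  8='dbd' goto ·  ←P1
  9='ec' goto e→10
  10='ece' goto e→11
  11='ecee' goto ·  ←P2
  12='c' goto e→13
  13='ce' goto ·  ←P3
  14='b' goto ·  ←P4

BFS fail/out derivation:
  n1('e'): parent n0 fail=0; on 'e' 0 → fail=0;  out ∅∪∅=∅
  n6('d'): parent n0 fail=0; on 'd' 0 → fail=0;  out ∅∪∅=∅
  n12('c'): parent n0 fail=0; on 'c' 0 → fail=0;  out ∅∪∅=∅
  n14('b'): parent n0 fail=0; on 'b' 0 → fail=0;  out {4}∪∅={4}
  n2('ee'): parent n1 fail=0; on 'e' 0 → fail=1;  out ∅∪∅=∅
  n7('db'): parent n6 fail=0; on 'b' 0 → fail=14;  out ∅∪{4}={4}
  n9('ec'): parent n1 fail=0; on 'c' 0 → fail=12;  out ∅∪∅=∅
  n13('ce'): parent n12 fail=0; on 'e' 0 → fail=1;  out {3}∪∅={3}
  n3('eea'): parent n2 fail=1; on 'a' 1→0 → fail=0;  out ∅∪∅=∅
  n8('dbd'): parent n7 fail=14; on 'd' 14→0 → fail=6;  out {1}∪∅={1}
  n10('ece'): parent n9 fail=12; on 'e' 12 → fail=13;  out ∅∪{3}={3}
  n4('eeae'): parent n3 fail=0; on 'e' 0 → fail=1;  out ∅∪∅=∅
  n11('ecee'): parent n10 fail=13; on 'e' 13→1 → fail=2;  out {2}∪∅={2}
  n5('eeaeb'): parent n4 fail=1; on 'b' 1→0 → fail=14;  out {0}∪{4}={0,4}

Scan:
i=0 'c': node 0→12
i=1 'c': node 12→12 ·f
i=2 'e': node 12→13  ** P3@[1:2]
i=3 'a': node 13→0 ·f
i=4 'b': node 0→14  ** P4@[4:4]
i=5 'b': node 14→14 ·f  ** P4@[5:5]
i=6 'd': node 14→6 ·f
i=7 'b': node 6→7  ** P4@[7:7]
i=8 'a': node 7→0 ·f
i=9 'd': node 0→6
i=10 'e': node 6→1 ·f
i=11 'e': node 1→2
i=12 'e': node 2→2 ·f
i=13 'a': node 2→3
i=14 'e': node 3→4
i=15 'b': node 4→5  ** P0@[11:15],P4@[15:15]
i=16 'd': node 5→6 ·f
i=17 'a': node 6→0 ·f
i=18 'b': node 0→14  ** P4@[18:18]
i=19 'e': node 14→1 ·f
i=20 'e': node 1→2
i=21 'a': node 2→3
i=22 'e': node 3→4
i=23 'b': node 4→5  ** P0@[19:23],P4@[23:23]
i=24 'd': node 5→6 ·f
i=25 'a': node 6→0 ·f
i=26 'd': node 0→6
i=27 'b': node 6→7  ** P4@[27:27]
i=28 'b': node 7→14 ·f  ** P4@[28:28]
i=29 'e': node 14→1 ·f
i=30 'c': node 1→9
i=31 'e': node 9→10  ** P3@[30:31]
i=32 'e': node 10→11  ** P2@[29:32]
i=33 'd': node 11→6 ·f
i=34 'b': node 6→7  ** P4@[34:34]
i=35 'b': node 7→14 ·f  ** P4@[35:35]
i=36 'e': node 14→1 ·f
i=37 'c': node 1→9
i=38 'e': node 9→10  ** P3@[37:38]
i=39 'e': node 10→11  ** P2@[36:39]
i=40 'e': node 11→2 ·f
i=41 'c': node 2→9 ·f
i=42 'e': node 9→10  ** P3@[41:42]
i=43 'b': node 10→14 ·f  ** P4@[43:43]
i=44 'e': node 14→1 ·f
i=45 'c': node 1→9
i=46 'e': node 9→10  ** P3@[45:46]
i=47 'e': node 10→11  ** P2@[44:47]
i=48 'a': node 11→3 ·f
i=49 'd': node 3→6 ·f
i=50 'a': node 6→0 ·f
i=51 'b': node 0→14  ** P4@[51:51]
i=52 'e': node 14→1 ·f
i=53 'c': node 1→9
i=54 'e': node 9→10  ** P3@[53:54]
i=55 'e': node 10→11  ** P2@[52:55]
i=56 'c': node 11→9 ·f
i=57 'a': node 9→0 ·f
i=58 'd': node 0→6
i=59 'd': node 6→6 ·f
i=60 'e': node 6→1 ·f
i=61 'c': node 1→9
i=62 'c': node 9→12 ·f
i=63 'e': node 12→13  ** P3@[62:63]
i=64 'c': node 13→9 ·f
i=65 'c': node 9→12 ·f
i=66 'e': node 12→13  ** P3@[65:66]
i=67 'd': node 13→6 ·f
i=68 'b': node 6→7  ** P4@[68:68]
i=69 'd': node 7→8  ** P1@[67:69]

Matches: [[2,3],[4,4],[5,4],[7,4],[15,0],[15,4],[18,4],[23,0],[23,4],[27,4],[28,4],[31,3],[32,2],[34,4],[35,4],[38,3],[39,2],[42,3],[43,4],[46,3],[47,2],[51,4],[54,3],[55,2],[63,3],[66,3],[68,4],[69,1]]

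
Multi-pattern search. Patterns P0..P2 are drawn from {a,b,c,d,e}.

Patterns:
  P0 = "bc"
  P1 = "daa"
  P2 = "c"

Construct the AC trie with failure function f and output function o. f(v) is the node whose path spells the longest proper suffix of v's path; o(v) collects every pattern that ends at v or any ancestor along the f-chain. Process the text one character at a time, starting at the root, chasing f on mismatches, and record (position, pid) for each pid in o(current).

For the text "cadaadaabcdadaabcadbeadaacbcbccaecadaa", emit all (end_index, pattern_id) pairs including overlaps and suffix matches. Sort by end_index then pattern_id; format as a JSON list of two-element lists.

Build:
Trie nodes:
  0='ε' goto b→1 c→6 d→3
  1='b' goto c→2
  2='bc' goto ·  [P0 ends]
  3='d' goto a→4
  4='da' goto a→5
  5='daa' goto ·  [P1 ends]
  6='c' goto ·  [P2 ends]

Failure links (BFS by depth):
  n1('b'): parent n0 fail=0; on 'b' 0 → fail=0;  out ∅∪∅=∅
  n3('d'): parent n0 fail=0; on 'd' 0 → fail=0;  out ∅∪∅=∅
  n6('c'): parent n0 fail=0; on 'c' 0 → fail=0;  out {2}∪∅={2}
  n2('bc'): parent n1 fail=0; on 'c' 0 → fail=6;  out {0}∪{2}={0,2}
  n4('da'): parent n3 fail=0; on 'a' 0 → fail=0;  out ∅∪∅=∅
  n5('daa'): parent n4 fail=0; on 'a' 0 → fail=0;  out {1}∪∅={1}

Scan:
pos 0 'c': at 6  emit P2@[0:0]
pos 1 'a': at 0 ·f
pos 2 'd': at 3
pos 3 'a': at 4
pos 4 'a': at 5  emit P1@[2:4]
pos 5 'd': at 3 ·f
pos 6 'a': at 4
pos 7 'a': at 5  emit P1@[5:7]
pos 8 'b': at 1 ·f
pos 9 'c': at 2  emit P0@[8:9],P2@[9:9]
pos 10 'd': at 3 ·f
pos 11 'a': at 4
pos 12 'd': at 3 ·f
pos 13 'a': at 4
pos 14 'a': at 5  emit P1@[12:14]
pos 15 'b': at 1 ·f
pos 16 'c': at 2  emit P0@[15:16],P2@[16:16]
pos 17 'a': at 0 ·f
pos 18 'd': at 3
pos 19 'b': at 1 ·f
pos 20 'e': at 0 ·f
pos 21 'a': at 0
pos 22 'd': at 3
pos 23 'a': at 4
pos 24 'a': at 5  emit P1@[22:24]
pos 25 'c': at 6 ·f  emit P2@[25:25]
pos 26 'b': at 1 ·f
pos 27 'c': at 2  emit P0@[26:27],P2@[27:27]
pos 28 'b': at 1 ·f
pos 29 'c': at 2  emit P0@[28:29],P2@[29:29]
pos 30 'c': at 6 ·f  emit P2@[30:30]
pos 31 'a': at 0 ·f
pos 32 'e': at 0
pos 33 'c': at 6  emit P2@[33:33]
pos 34 'a': at 0 ·f
pos 35 'd': at 3
pos 36 'a': at 4
pos 37 'a': at 5  emit P1@[35:37]

Result: [[0,2],[4,1],[7,1],[9,0],[9,2],[14,1],[16,0],[16,2],[24,1],[25,2],[27,0],[27,2],[29,0],[29,2],[30,2],[33,2],[37,1]]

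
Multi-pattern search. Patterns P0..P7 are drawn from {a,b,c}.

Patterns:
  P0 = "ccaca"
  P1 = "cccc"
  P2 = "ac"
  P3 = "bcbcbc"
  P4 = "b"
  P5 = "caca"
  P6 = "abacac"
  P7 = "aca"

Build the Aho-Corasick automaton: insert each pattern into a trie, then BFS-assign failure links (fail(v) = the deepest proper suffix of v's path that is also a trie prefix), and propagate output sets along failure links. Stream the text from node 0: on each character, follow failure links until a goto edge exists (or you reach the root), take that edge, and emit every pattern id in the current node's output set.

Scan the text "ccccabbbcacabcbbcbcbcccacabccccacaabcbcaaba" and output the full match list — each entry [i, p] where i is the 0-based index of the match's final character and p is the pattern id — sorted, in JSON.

Build automaton:
Trie nodes:
  n0 'ε': a→8 b→10 c→1
  n1 'c': a→16 c→2
  n2 'cc': a→3 c→6
  n3 'cca': c→4
  n4 'ccac': a→5
  n5 'ccaca': ·  [P0 ends]
  n6 'ccc': c→7
  n7 'cccc': ·  [P1 ends]
  n8 'a': b→19 c→9
  n9 'ac': a→24  [P2 ends]
  n10 'b': c→11  [P4 ends]
  n11 'bc': b→12
  n12 'bcb': c→13
  n13 'bcbc': b→14
  n14 'bcbcb': c→15
  n15 'bcbcbc': ·  [P3 ends]
  n16 'ca': c→17
  n17 'cac': a→18
  n18 'caca': ·  [P5 ends]
  n19 'ab': a→20
  n20 'aba': c→21
  n21 'abac': a→22
  n22 'abaca': c→23
  n23 'abacac': ·  [P6 ends]
  n24 'aca': ·  [P7 ends]

Failure links (BFS by depth):
  fail(1) 'c': from fail(0)=0 chase 'c': 0 ⇒ 0;  out=∅∪out(0)=∅
  fail(8) 'a': from fail(0)=0 chase 'a': 0 ⇒ 0;  out=∅∪out(0)=∅
  fail(10) 'b': from fail(0)=0 chase 'b': 0 ⇒ 0;  out={4}∪out(0)={4}
  fail(2) 'cc': from fail(1)=0 chase 'c': 0 ⇒ 1;  out=∅∪out(1)=∅
  fail(9) 'ac': from fail(8)=0 chase 'c': 0 ⇒ 1;  out={2}∪out(1)={2}
  fail(11) 'bc': from fail(10)=0 chase 'c': 0 ⇒ 1;  out=∅∪out(1)=∅
  fail(16) 'ca': from fail(1)=0 chase 'a': 0 ⇒ 8;  out=∅∪out(8)=∅
  fail(19) 'ab': from fail(8)=0 chase 'b': 0 ⇒ 10;  out=∅∪out(10)={4}
  fail(3) 'cca': from fail(2)=1 chase 'a': 1 ⇒ 16;  out=∅∪out(16)=∅
  fail(6) 'ccc': from fail(2)=1 chase 'c': 1 ⇒ 2;  out=∅∪out(2)=∅
  fail(12) 'bcb': from fail(11)=1 chase 'b': 1→0 ⇒ 10;  out=∅∪out(10)={4}
  fail(17) 'cac': from fail(16)=8 chase 'c': 8 ⇒ 9;  out=∅∪out(9)={2}
  fail(20) 'aba': from fail(19)=10 chase 'a': 10→0 ⇒ 8;  out=∅∪out(8)=∅
  fail(24) 'aca': from fail(9)=1 chase 'a': 1 ⇒ 16;  out={7}∪out(16)={7}
  fail(4) 'ccac': from fail(3)=16 chase 'c': 16 ⇒ 17;  out=∅∪out(17)={2}
  fail(7) 'cccc': from fail(6)=2 chase 'c': 2 ⇒ 6;  out={1}∪out(6)={1}
  fail(13) 'bcbc': from fail(12)=10 chase 'c': 10 ⇒ 11;  out=∅∪out(11)=∅
  fail(18) 'caca': from fail(17)=9 chase 'a': 9 ⇒ 24;  out={5}∪out(24)={5,7}
  fail(21) 'abac': from fail(20)=8 chase 'c': 8 ⇒ 9;  out=∅∪out(9)={2}
  fail(5) 'ccaca': from fail(4)=17 chase 'a': 17 ⇒ 18;  out={0}∪out(18)={0,5,7}
  fail(14) 'bcbcb': from fail(13)=11 chase 'b': 11 ⇒ 12;  out=∅∪out(12)={4}
  fail(22) 'abaca': from fail(21)=9 chase 'a': 9 ⇒ 24;  out=∅∪out(24)={7}
  fail(15) 'bcbcbc': from fail(14)=12 chase 'c': 12 ⇒ 13;  out={3}∪out(13)={3}
  fail(23) 'abacac': from fail(22)=24 chase 'c': 24→16 ⇒ 17;  out={6}∪out(17)={2,6}

Run:
i=0 'c': node 0→1
i=1 'c': node 1→2
i=2 'c': node 2→6
i=3 'c': node 6→7  → match P1@[0:3]
i=4 'a': node 7→3 (via fail)
i=5 'b': node 3→19 (via fail)  → match P4@[5:5]
i=6 'b': node 19→10 (via fail)  → match P4@[6:6]
i=7 'b': node 10→10 (via fail)  → match P4@[7:7]
i=8 'c': node 10→11
i=9 'a': node 11→16 (via fail)
i=10 'c': node 16→17  → match P2@[9:10]
i=11 'a': node 17→18  → match P5@[8:11],P7@[9:11]
i=12 'b': node 18→19 (via fail)  → match P4@[12:12]
i=13 'c': node 19→11 (via fail)
i=14 'b': node 11→12  → match P4@[14:14]
i=15 'b': node 12→10 (via fail)  → match P4@[15:15]
i=16 'c': node 10→11
i=17 'b': node 11→12  → match P4@[17:17]
i=18 'c': node 12→13
i=19 'b': node 13→14  → match P4@[19:19]
i=20 'c': node 14→15  → match P3@[15:20]
i=21 'c': node 15→2 (via fail)
i=22 'c': node 2→6
i=23 'a': node 6→3 (via fail)
i=24 'c': node 3→4  → match P2@[23:24]
i=25 'a': node 4→5  → match P0@[21:25],P5@[22:25],P7@[23:25]
i=26 'b': node 5→19 (via fail)  → match P4@[26:26]
i=27 'c': node 19→11 (via fail)
i=28 'c': node 11→2 (via fail)
i=29 'c': node 2→6
i=30 'c': node 6→7  → match P1@[27:30]
i=31 'a': node 7→3 (via fail)
i=32 'c': node 3→4  → match P2@[31:32]
i=33 'a': node 4→5  → match P0@[29:33],P5@[30:33],P7@[31:33]
i=34 'a': node 5→8 (via fail)
i=35 'b': node 8→19  → match P4@[35:35]
i=36 'c': node 19→11 (via fail)
i=37 'b': node 11→12  → match P4@[37:37]
i=38 'c': node 12→13
i=39 'a': node 13→16 (via fail)
i=40 'a': node 16→8 (via fail)
i=41 'b': node 8→19  → match P4@[41:41]
i=42 'a': node 19→20

Matches: [[3,1],[5,4],[6,4],[7,4],[10,2],[11,5],[11,7],[12,4],[14,4],[15,4],[17,4],[19,4],[20,3],[24,2],[25,0],[25,5],[25,7],[26,4],[30,1],[32,2],[33,0],[33,5],[33,7],[35,4],[37,4],[41,4]]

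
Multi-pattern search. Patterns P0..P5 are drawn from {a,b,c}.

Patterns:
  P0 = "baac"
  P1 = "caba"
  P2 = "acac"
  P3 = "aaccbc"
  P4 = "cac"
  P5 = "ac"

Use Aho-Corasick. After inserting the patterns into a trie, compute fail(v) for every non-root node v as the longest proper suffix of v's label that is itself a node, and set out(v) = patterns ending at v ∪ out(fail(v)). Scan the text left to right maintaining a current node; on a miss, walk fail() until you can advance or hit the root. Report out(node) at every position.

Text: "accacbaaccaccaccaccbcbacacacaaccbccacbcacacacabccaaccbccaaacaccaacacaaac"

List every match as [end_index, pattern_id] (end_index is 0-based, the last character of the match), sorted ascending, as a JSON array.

Build:
Trie nodes:
  0='ε' goto a→9 b→1 c→5
  1='b' goto a→2
  2='ba' goto a→3
  3='baa' goto c→4
  4='baac' goto ·  [P0 ends]
  5='c' goto a→6
  6='ca' goto b→7 c→18
  7='cab' goto a→8
  8='caba' goto ·  [P1 ends]
  9='a' goto a→13 c→10
  10='ac' goto a→11  [P5 ends]
  11='aca' goto c→12
  12='acac' goto ·  [P2 ends]
  13='aa' goto c→14
  14='aac' goto c→15
  15='aacc' goto b→16
  16='aaccb' goto c→17
  17='aaccbc' goto ·  [P3 ends]
  18='cac' goto ·  [P4 ends]

BFS fail/out derivation:
  n1('b'): parent n0 fail=0; on 'b' 0 → fail=0;  out ∅∪∅=∅
  n5('c'): parent n0 fail=0; on 'c' 0 → fail=0;  out ∅∪∅=∅
  n9('a'): parent n0 fail=0; on 'a' 0 → fail=0;  out ∅∪∅=∅
  n2('ba'): parent n1 fail=0; on 'a' 0 → fail=9;  out ∅∪∅=∅
  n6('ca'): parent n5 fail=0; on 'a' 0 → fail=9;  out ∅∪∅=∅
  n10('ac'): parent n9 fail=0; on 'c' 0 → fail=5;  out {5}∪∅={5}
  n13('aa'): parent n9 fail=0; on 'a' 0 → fail=9;  out ∅∪∅=∅
  n3('baa'): parent n2 fail=9; on 'a' 9 → fail=13;  out ∅∪∅=∅
  n7('cab'): parent n6 fail=9; on 'b' 9→0 → fail=1;  out ∅∪∅=∅
  n11('aca'): parent n10 fail=5; on 'a' 5 → fail=6;  out ∅∪∅=∅
  n14('aac'): parent n13 fail=9; on 'c' 9 → fail=10;  out ∅∪{5}={5}
  n18('cac'): parent n6 fail=9; on 'c' 9 → fail=10;  out {4}∪{5}={4,5}
  n4('baac'): parent n3 fail=13; on 'c' 13 → fail=14;  out {0}∪{5}={0,5}
  n8('caba'): parent n7 fail=1; on 'a' 1 → fail=2;  out {1}∪∅={1}
  n12('acac'): parent n11 fail=6; on 'c' 6 → fail=18;  out {2}∪{4,5}={2,4,5}
  n15('aacc'): parent n14 fail=10; on 'c' 10→5→0 → fail=5;  out ∅∪∅=∅
  n16('aaccb'): parent n15 fail=5; on 'b' 5→0 → fail=1;  out ∅∪∅=∅
  n17('aaccbc'): parent n16 fail=1; on 'c' 1→0 → fail=5;  out {3}∪∅={3}

Scan:
pos 0 'a': at 9
pos 1 'c': at 10  ** P5@[0:1]
pos 2 'c': at 5 ·f
pos 3 'a': at 6
pos 4 'c': at 18  ** P4@[2:4],P5@[3:4]
pos 5 'b': at 1 ·f
pos 6 'a': at 2
pos 7 'a': at 3
pos 8 'c': at 4  ** P0@[5:8],P5@[7:8]
pos 9 'c': at 15 ·f
pos 10 'a': at 6 ·f
pos 11 'c': at 18  ** P4@[9:11],P5@[10:11]
pos 12 'c': at 5 ·f
pos 13 'a': at 6
pos 14 'c': at 18  ** P4@[12:14],P5@[13:14]
pos 15 'c': at 5 ·f
pos 16 'a': at 6
pos 17 'c': at 18  ** P4@[15:17],P5@[16:17]
pos 18 'c': at 5 ·f
pos 19 'b': at 1 ·f
pos 20 'c': at 5 ·f
pos 21 'b': at 1 ·f
pos 22 'a': at 2
pos 23 'c': at 10 ·f  ** P5@[22:23]
pos 24 'a': at 11
pos 25 'c': at 12  ** P2@[22:25],P4@[23:25],P5@[24:25]
pos 26 'a': at 11 ·f
pos 27 'c': at 12  ** P2@[24:27],P4@[25:27],P5@[26:27]
pos 28 'a': at 11 ·f
pos 29 'a': at 13 ·f
pos 30 'c': at 14  ** P5@[29:30]
pos 31 'c': at 15
pos 32 'b': at 16
pos 33 'c': at 17  ** P3@[28:33]
pos 34 'c': at 5 ·f
pos 35 'a': at 6
pos 36 'c': at 18  ** P4@[34:36],P5@[35:36]
pos 37 'b': at 1 ·f
pos 38 'c': at 5 ·f
pos 39 'a': at 6
pos 40 'c': at 18  ** P4@[38:40],P5@[39:40]
pos 41 'a': at 11 ·f
pos 42 'c': at 12  ** P2@[39:42],P4@[40:42],P5@[41:42]
pos 43 'a': at 11 ·f
pos 44 'c': at 12  ** P2@[41:44],P4@[42:44],P5@[43:44]
pos 45 'a': at 11 ·f
pos 46 'b': at 7 ·f
pos 47 'c': at 5 ·f
pos 48 'c': at 5 ·f
pos 49 'a': at 6
pos 50 'a': at 13 ·f
pos 51 'c': at 14  ** P5@[50:51]
pos 52 'c': at 15
pos 53 'b': at 16
pos 54 'c': at 17  ** P3@[49:54]
pos 55 'c': at 5 ·f
pos 56 'a': at 6
pos 57 'a': at 13 ·f
pos 58 'a': at 13 ·f
pos 59 'c': at 14  ** P5@[58:59]
pos 60 'a': at 11 ·f
pos 61 'c': at 12  ** P2@[58:61],P4@[59:61],P5@[60:61]
pos 62 'c': at 5 ·f
pos 63 'a': at 6
pos 64 'a': at 13 ·f
pos 65 'c': at 14  ** P5@[64:65]
pos 66 'a': at 11 ·f
pos 67 'c': at 12  ** P2@[64:67],P4@[65:67],P5@[66:67]
pos 68 'a': at 11 ·f
pos 69 'a': at 13 ·f
pos 70 'a': at 13 ·f
pos 71 'c': at 14  ** P5@[70:71]

Result: [[1,5],[4,4],[4,5],[8,0],[8,5],[11,4],[11,5],[14,4],[14,5],[17,4],[17,5],[23,5],[25,2],[25,4],[25,5],[27,2],[27,4],[27,5],[30,5],[33,3],[36,4],[36,5],[40,4],[40,5],[42,2],[42,4],[42,5],[44,2],[44,4],[44,5],[51,5],[54,3],[59,5],[61,2],[61,4],[61,5],[65,5],[67,2],[67,4],[67,5],[71,5]]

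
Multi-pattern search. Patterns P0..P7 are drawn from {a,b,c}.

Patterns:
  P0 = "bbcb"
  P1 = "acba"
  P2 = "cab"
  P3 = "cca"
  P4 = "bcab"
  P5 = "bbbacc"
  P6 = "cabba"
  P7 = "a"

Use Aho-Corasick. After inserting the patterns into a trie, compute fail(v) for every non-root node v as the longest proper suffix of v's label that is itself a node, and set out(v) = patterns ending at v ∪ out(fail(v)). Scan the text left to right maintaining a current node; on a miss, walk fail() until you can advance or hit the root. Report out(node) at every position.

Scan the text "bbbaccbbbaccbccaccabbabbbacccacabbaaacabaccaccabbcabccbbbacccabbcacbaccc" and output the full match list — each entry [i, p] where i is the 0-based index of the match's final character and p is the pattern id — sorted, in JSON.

Build automaton:
Trie (insert patterns):
  0='ε' goto a→5 b→1 c→9
  1='b' goto b→2 c→14
  2='bb' goto b→17 c→3
  3='bbc' goto b→4
  4='bbcb' goto ·  [P0 ends]
  5='a' goto c→6  [P7 ends]
  6='ac' goto b→7
  7='acb' goto a→8
  8='acba' goto ·  [P1 ends]
  9='c' goto a→10 c→12
  10='ca' goto b→11
  11='cab' goto b→21  [P2 ends]
  12='cc' goto a→13
  13='cca' goto ·  [P3 ends]
  14='bc' goto a→15
  15='bca' goto b→16
  16='bcab' goto ·  [P4 ends]
  17='bbb' goto a→18
  18='bbba' goto c→19
  19='bbbac' goto c→20
  20='bbbacc' goto ·  [P5 ends]
  21='cabb' goto a→22
  22='cabba' goto ·  [P6 ends]

Failure links (BFS by depth):
  fail(1) 'b': from fail(0)=0 chase 'b': 0 ⇒ 0;  out=∅∪out(0)=∅
  fail(5) 'a': from fail(0)=0 chase 'a': 0 ⇒ 0;  out={7}∪out(0)={7}
  fail(9) 'c': from fail(0)=0 chase 'c': 0 ⇒ 0;  out=∅∪out(0)=∅
  fail(2) 'bb': from fail(1)=0 chase 'b': 0 ⇒ 1;  out=∅∪out(1)=∅
  fail(6) 'ac': from fail(5)=0 chase 'c': 0 ⇒ 9;  out=∅∪out(9)=∅
  fail(10) 'ca': from fail(9)=0 chase 'a': 0 ⇒ 5;  out=∅∪out(5)={7}
  fail(12) 'cc': from fail(9)=0 chase 'c': 0 ⇒ 9;  out=∅∪out(9)=∅
  fail(14) 'bc': from fail(1)=0 chase 'c': 0 ⇒ 9;  out=∅∪out(9)=∅
  fail(3) 'bbc': from fail(2)=1 chase 'c': 1 ⇒ 14;  out=∅∪out(14)=∅
  fail(7) 'acb': from fail(6)=9 chase 'b': 9→0 ⇒ 1;  out=∅∪out(1)=∅
  fail(11) 'cab': from fail(10)=5 chase 'b': 5→0 ⇒ 1;  out={2}∪out(1)={2}
  fail(13) 'cca': from fail(12)=9 chase 'a': 9 ⇒ 10;  out={3}∪out(10)={3,7}
  fail(15) 'bca': from fail(14)=9 chase 'a': 9 ⇒ 10;  out=∅∪out(10)={7}
  fail(17) 'bbb': from fail(2)=1 chase 'b': 1 ⇒ 2;  out=∅∪out(2)=∅
  fail(4) 'bbcb': from fail(3)=14 chase 'b': 14→9→0 ⇒ 1;  out={0}∪out(1)={0}
  fail(8) 'acba': from fail(7)=1 chase 'a': 1→0 ⇒ 5;  out={1}∪out(5)={1,7}
  fail(16) 'bcab': from fail(15)=10 chase 'b': 10 ⇒ 11;  out={4}∪out(11)={2,4}
  fail(18) 'bbba': from fail(17)=2 chase 'a': 2→1→0 ⇒ 5;  out=∅∪out(5)={7}
  fail(21) 'cabb': from fail(11)=1 chase 'b': 1 ⇒ 2;  out=∅∪out(2)=∅
  fail(19) 'bbbac': from fail(18)=5 chase 'c': 5 ⇒ 6;  out=∅∪out(6)=∅
  fail(22) 'cabba': from fail(21)=2 chase 'a': 2→1→0 ⇒ 5;  out={6}∪out(5)={6,7}
  fail(20) 'bbbacc': from fail(19)=6 chase 'c': 6→9 ⇒ 12;  out={5}∪out(12)={5}

Run:
[0] read 'b'  n0⇒n1
[1] read 'b'  n1⇒n2
[2] read 'b'  n2⇒n17
[3] read 'a'  n17⇒n18  → match P7@[3:3]
[4] read 'c'  n18⇒n19
[5] read 'c'  n19⇒n20  → match P5@[0:5]
[6] read 'b'  n20⇒n1 ·f
[7] read 'b'  n1⇒n2
[8] read 'b'  n2⇒n17
[9] read 'a'  n17⇒n18  → match P7@[9:9]
[10] read 'c'  n18⇒n19
[11] read 'c'  n19⇒n20  → match P5@[6:11]
[12] read 'b'  n20⇒n1 ·f
[13] read 'c'  n1⇒n14
[14] read 'c'  n14⇒n12 ·f
[15] read 'a'  n12⇒n13  → match P3@[13:15],P7@[15:15]
[16] read 'c'  n13⇒n6 ·f
[17] read 'c'  n6⇒n12 ·f
[18] read 'a'  n12⇒n13  → match P3@[16:18],P7@[18:18]
[19] read 'b'  n13⇒n11 ·f  → match P2@[17:19]
[20] read 'b'  n11⇒n21
[21] read 'a'  n21⇒n22  → match P6@[17:21],P7@[21:21]
[22] read 'b'  n22⇒n1 ·f
[23] read 'b'  n1⇒n2
[24] read 'b'  n2⇒n17
[25] read 'a'  n17⇒n18  → match P7@[25:25]
[26] read 'c'  n18⇒n19
[27] read 'c'  n19⇒n20  → match P5@[22:27]
[28] read 'c'  n20⇒n12 ·f
[29] read 'a'  n12⇒n13  → match P3@[27:29],P7@[29:29]
[30] read 'c'  n13⇒n6 ·f
[31] read 'a'  n6⇒n10 ·f  → match P7@[31:31]
[32] read 'b'  n10⇒n11  → match P2@[30:32]
[33] read 'b'  n11⇒n21
[34] read 'a'  n21⇒n22  → match P6@[30:34],P7@[34:34]
[35] read 'a'  n22⇒n5 ·f  → match P7@[35:35]
[36] read 'a'  n5⇒n5 ·f  → match P7@[36:36]
[37] read 'c'  n5⇒n6
[38] read 'a'  n6⇒n10 ·f  → match P7@[38:38]
[39] read 'b'  n10⇒n11  → match P2@[37:39]
[40] read 'a'  n11⇒n5 ·f  → match P7@[40:40]
[41] read 'c'  n5⇒n6
[42] read 'c'  n6⇒n12 ·f
[43] read 'a'  n12⇒n13  → match P3@[41:43],P7@[43:43]
[44] read 'c'  n13⇒n6 ·f
[45] read 'c'  n6⇒n12 ·f
[46] read 'a'  n12⇒n13  → match P3@[44:46],P7@[46:46]
[47] read 'b'  n13⇒n11 ·f  → match P2@[45:47]
[48] read 'b'  n11⇒n21
[49] read 'c'  n21⇒n3 ·f
[50] read 'a'  n3⇒n15 ·f  → match P7@[50:50]
[51] read 'b'  n15⇒n16  → match P2@[49:51],P4@[48:51]
[52] read 'c'  n16⇒n14 ·f
[53] read 'c'  n14⇒n12 ·f
[54] read 'b'  n12⇒n1 ·f
[55] read 'b'  n1⇒n2
[56] read 'b'  n2⇒n17
[57] read 'a'  n17⇒n18  → match P7@[57:57]
[58] read 'c'  n18⇒n19
[59] read 'c'  n19⇒n20  → match P5@[54:59]
[60] read 'c'  n20⇒n12 ·f
[61] read 'a'  n12⇒n13  → match P3@[59:61],P7@[61:61]
[62] read 'b'  n13⇒n11 ·f  → match P2@[60:62]
[63] read 'b'  n11⇒n21
[64] read 'c'  n21⇒n3 ·f
[65] read 'a'  n3⇒n15 ·f  → match P7@[65:65]
[66] read 'c'  n15⇒n6 ·f
[67] read 'b'  n6⇒n7
[68] read 'a'  n7⇒n8  → match P1@[65:68],P7@[68:68]
[69] read 'c'  n8⇒n6 ·f
[70] read 'c'  n6⇒n12 ·f
[71] read 'c'  n12⇒n12 ·f

Result: [[3,7],[5,5],[9,7],[11,5],[15,3],[15,7],[18,3],[18,7],[19,2],[21,6],[21,7],[25,7],[27,5],[29,3],[29,7],[31,7],[32,2],[34,6],[34,7],[35,7],[36,7],[38,7],[39,2],[40,7],[43,3],[43,7],[46,3],[46,7],[47,2],[50,7],[51,2],[51,4],[57,7],[59,5],[61,3],[61,7],[62,2],[65,7],[68,1],[68,7]]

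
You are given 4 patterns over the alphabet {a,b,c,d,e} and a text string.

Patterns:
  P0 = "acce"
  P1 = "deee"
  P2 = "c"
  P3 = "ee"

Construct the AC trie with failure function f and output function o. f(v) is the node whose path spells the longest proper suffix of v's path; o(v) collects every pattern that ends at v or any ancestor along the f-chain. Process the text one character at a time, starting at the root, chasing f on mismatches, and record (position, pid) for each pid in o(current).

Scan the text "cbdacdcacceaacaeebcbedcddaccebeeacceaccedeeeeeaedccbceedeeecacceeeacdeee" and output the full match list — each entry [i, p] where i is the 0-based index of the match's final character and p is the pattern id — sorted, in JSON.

Build automaton:
Trie nodes:
  n0 'ε': a→1 c→9 d→5 e→10
  n1 'a': c→2
  n2 'ac': c→3
  n3 'acc': e→4
  n4 'acce': ·  ←P0
  n5 'd': e→6
  n6 'de': e→7
  n7 'dee': e→8
  n8 'deee': ·  ←P1
  n9 'c': ·  ←P2
  n10 'e': e→11
  n11 'ee': ·  ←P3

Failure links (BFS by depth):
  n1('a'): parent n0 fail=0; on 'a' 0 → fail=0;  out ∅∪∅=∅
  n5('d'): parent n0 fail=0; on 'd' 0 → fail=0;  out ∅∪∅=∅
  n9('c'): parent n0 fail=0; on 'c' 0 → fail=0;  out {2}∪∅={2}
  n10('e'): parent n0 fail=0; on 'e' 0 → fail=0;  out ∅∪∅=∅
  n2('ac'): parent n1 fail=0; on 'c' 0 → fail=9;  out ∅∪{2}={2}
  n6('de'): parent n5 fail=0; on 'e' 0 → fail=10;  out ∅∪∅=∅
  n11('ee'): parent n10 fail=0; on 'e' 0 → fail=10;  out {3}∪∅={3}
  n3('acc'): parent n2 fail=9; on 'c' 9→0 → fail=9;  out ∅∪{2}={2}
  n7('dee'): parent n6 fail=10; on 'e' 10 → fail=11;  out ∅∪{3}={3}
  n4('acce'): parent n3 fail=9; on 'e' 9→0 → fail=10;  out {0}∪∅={0}
  n8('deee'): parent n7 fail=11; on 'e' 11→10 → fail=11;  out {1}∪{3}={1,3}

Run:
i=0 'c': node 0→9  ** P2@[0:0]
i=1 'b': node 9→0 (via fail)
i=2 'd': node 0→5
i=3 'a': node 5→1 (via fail)
i=4 'c': node 1→2  ** P2@[4:4]
i=5 'd': node 2→5 (via fail)
i=6 'c': node 5→9 (via fail)  ** P2@[6:6]
i=7 'a': node 9→1 (via fail)
i=8 'c': node 1→2  ** P2@[8:8]
i=9 'c': node 2→3  ** P2@[9:9]
i=10 'e': node 3→4  ** P0@[7:10]
i=11 'a': node 4→1 (via fail)
i=12 'a': node 1→1 (via fail)
i=13 'c': node 1→2  ** P2@[13:13]
i=14 'a': node 2→1 (via fail)
i=15 'e': node 1→10 (via fail)
i=16 'e': node 10→11  ** P3@[15:16]
i=17 'b': node 11→0 (via fail)
i=18 'c': node 0→9  ** P2@[18:18]
i=19 'b': node 9→0 (via fail)
i=20 'e': node 0→10
i=21 'd': node 10→5 (via fail)
i=22 'c': node 5→9 (via fail)  ** P2@[22:22]
i=23 'd': node 9→5 (via fail)
i=24 'd': node 5→5 (via fail)
i=25 'a': node 5→1 (via fail)
i=26 'c': node 1→2  ** P2@[26:26]
i=27 'c': node 2→3  ** P2@[27:27]
i=28 'e': node 3→4  ** P0@[25:28]
i=29 'b': node 4→0 (via fail)
i=30 'e': node 0→10
i=31 'e': node 10→11  ** P3@[30:31]
i=32 'a': node 11→1 (via fail)
i=33 'c': node 1→2  ** P2@[33:33]
i=34 'c': node 2→3  ** P2@[34:34]
i=35 'e': node 3→4  ** P0@[32:35]
i=36 'a': node 4→1 (via fail)
i=37 'c': node 1→2  ** P2@[37:37]
i=38 'c': node 2→3  ** P2@[38:38]
i=39 'e': node 3→4  ** P0@[36:39]
i=40 'd': node 4→5 (via fail)
i=41 'e': node 5→6
i=42 'e': node 6→7  ** P3@[41:42]
i=43 'e': node 7→8  ** P1@[40:43],P3@[42:43]
i=44 'e': node 8→11 (via fail)  ** P3@[43:44]
i=45 'e': node 11→11 (via fail)  ** P3@[44:45]
i=46 'a': node 11→1 (via fail)
i=47 'e': node 1→10 (via fail)
i=48 'd': node 10→5 (via fail)
i=49 'c': node 5→9 (via fail)  ** P2@[49:49]
i=50 'c': node 9→9 (via fail)  ** P2@[50:50]
i=51 'b': node 9→0 (via fail)
i=52 'c': node 0→9  ** P2@[52:52]
i=53 'e': node 9→10 (via fail)
i=54 'e': node 10→11  ** P3@[53:54]
i=55 'd': node 11→5 (via fail)
i=56 'e': node 5→6
i=57 'e': node 6→7  ** P3@[56:57]
i=58 'e': node 7→8  ** P1@[55:58],P3@[57:58]
i=59 'c': node 8→9 (via fail)  ** P2@[59:59]
i=60 'a': node 9→1 (via fail)
i=61 'c': node 1→2  ** P2@[61:61]
i=62 'c': node 2→3  ** P2@[62:62]
i=63 'e': node 3→4  ** P0@[60:63]
i=64 'e': node 4→11 (via fail)  ** P3@[63:64]
i=65 'e': node 11→11 (via fail)  ** P3@[64:65]
i=66 'a': node 11→1 (via fail)
i=67 'c': node 1→2  ** P2@[67:67]
i=68 'd': node 2→5 (via fail)
i=69 'e': node 5→6
i=70 'e': node 6→7  ** P3@[69:70]
i=71 'e': node 7→8  ** P1@[68:71],P3@[70:71]

Result: [[0,2],[4,2],[6,2],[8,2],[9,2],[10,0],[13,2],[16,3],[18,2],[22,2],[26,2],[27,2],[28,0],[31,3],[33,2],[34,2],[35,0],[37,2],[38,2],[39,0],[42,3],[43,1],[43,3],[44,3],[45,3],[49,2],[50,2],[52,2],[54,3],[57,3],[58,1],[58,3],[59,2],[61,2],[62,2],[63,0],[64,3],[65,3],[67,2],[70,3],[71,1],[71,3]]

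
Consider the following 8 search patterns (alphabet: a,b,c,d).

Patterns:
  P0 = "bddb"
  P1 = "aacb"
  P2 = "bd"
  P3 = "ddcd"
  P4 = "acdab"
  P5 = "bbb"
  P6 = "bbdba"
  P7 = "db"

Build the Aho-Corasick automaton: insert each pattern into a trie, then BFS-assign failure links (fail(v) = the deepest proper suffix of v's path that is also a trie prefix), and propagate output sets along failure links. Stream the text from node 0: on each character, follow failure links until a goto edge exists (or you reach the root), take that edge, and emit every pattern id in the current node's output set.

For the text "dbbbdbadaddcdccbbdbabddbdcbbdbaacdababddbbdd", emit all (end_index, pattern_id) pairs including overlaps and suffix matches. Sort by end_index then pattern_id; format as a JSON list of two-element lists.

Build automaton:
Trie (insert patterns):
  0='ε' goto a→5 b→1 d→9
  1='b' goto b→17 d→2
  2='bd' goto d→3  [P2 ends]
  3='bdd' goto b→4
  4='bddb' goto ·  [P0 ends]
  5='a' goto a→6 c→13
  6='aa' goto c→7
  7='aac' goto b→8
  8='aacb' goto ·  [P1 ends]
  9='d' goto b→22 d→10
  10='dd' goto c→11
  11='ddc' goto d→12
  12='ddcd' goto ·  [P3 ends]
  13='ac' goto d→14
  14='acd' goto a→15
  15='acda' goto b→16
  16='acdab' goto ·  [P4 ends]
  17='bb' goto b→18 d→19
  18='bbb' goto ·  [P5 ends]
  19='bbd' goto b→20
  20='bbdb' goto a→21
  21='bbdba' goto ·  [P6 ends]
  22='db' goto ·  [P7 ends]

Failure links (BFS by depth):
  n1('b'): parent n0 fail=0; on 'b' 0 → fail=0;  out ∅∪∅=∅
  n5('a'): parent n0 fail=0; on 'a' 0 → fail=0;  out ∅∪∅=∅
  n9('d'): parent n0 fail=0; on 'd' 0 → fail=0;  out ∅∪∅=∅
  n2('bd'): parent n1 fail=0; on 'd' 0 → fail=9;  out {2}∪∅={2}
  n6('aa'): parent n5 fail=0; on 'a' 0 → fail=5;  out ∅∪∅=∅
  n10('dd'): parent n9 fail=0; on 'd' 0 → fail=9;  out ∅∪∅=∅
  n13('ac'): parent n5 fail=0; on 'c' 0 → fail=0;  out ∅∪∅=∅
  n17('bb'): parent n1 fail=0; on 'b' 0 → fail=1;  out ∅∪∅=∅
  n22('db'): parent n9 fail=0; on 'b' 0 → fail=1;  out {7}∪∅={7}
  n3('bdd'): parent n2 fail=9; on 'd' 9 → fail=10;  out ∅∪∅=∅
  n7('aac'): parent n6 fail=5; on 'c' 5 → fail=13;  out ∅∪∅=∅
  n11('ddc'): parent n10 fail=9; on 'c' 9→0 → fail=0;  out ∅∪∅=∅
  n14('acd'): parent n13 fail=0; on 'd' 0 → fail=9;  out ∅∪∅=∅
  n18('bbb'): parent n17 fail=1; on 'b' 1 → fail=17;  out {5}∪∅={5}
  n19('bbd'): parent n17 fail=1; on 'd' 1 → fail=2;  out ∅∪{2}={2}
  n4('bddb'): parent n3 fail=10; on 'b' 10→9 → fail=22;  out {0}∪{7}={0,7}
  n8('aacb'): parent n7 fail=13; on 'b' 13→0 → fail=1;  out {1}∪∅={1}
  n12('ddcd'): parent n11 fail=0; on 'd' 0 → fail=9;  out {3}∪∅={3}
  n15('acda'): parent n14 fail=9; on 'a' 9→0 → fail=5;  out ∅∪∅=∅
  n20('bbdb'): parent n19 fail=2; on 'b' 2→9 → fail=22;  out ∅∪{7}={7}
  n16('acdab'): parent n15 fail=5; on 'b' 5→0 → fail=1;  out {4}∪∅={4}
  n21('bbdba'): parent n20 fail=22; on 'a' 22→1→0 → fail=5;  out {6}∪∅={6}

Text stream:
[0] read 'd'  n0⇒n9
[1] read 'b'  n9⇒n22  → match P7@[0:1]
[2] read 'b'  n22⇒n17 (via fail)
[3] read 'b'  n17⇒n18  → match P5@[1:3]
[4] read 'd'  n18⇒n19 (via fail)  → match P2@[3:4]
[5] read 'b'  n19⇒n20  → match P7@[4:5]
[6] read 'a'  n20⇒n21  → match P6@[2:6]
[7] read 'd'  n21⇒n9 (via fail)
[8] read 'a'  n9⇒n5 (via fail)
[9] read 'd'  n5⇒n9 (via fail)
[10] read 'd'  n9⇒n10
[11] read 'c'  n10⇒n11
[12] read 'd'  n11⇒n12  → match P3@[9:12]
[13] read 'c'  n12⇒n0 (via fail)
[14] read 'c'  n0⇒n0
[15] read 'b'  n0⇒n1
[16] read 'b'  n1⇒n17
[17] read 'd'  n17⇒n19  → match P2@[16:17]
[18] read 'b'  n19⇒n20  → match P7@[17:18]
[19] read 'a'  n20⇒n21  → match P6@[15:19]
[20] read 'b'  n21⇒n1 (via fail)
[21] read 'd'  n1⇒n2  → match P2@[20:21]
[22] read 'd'  n2⇒n3
[23] read 'b'  n3⇒n4  → match P0@[20:23],P7@[22:23]
[24] read 'd'  n4⇒n2 (via fail)  → match P2@[23:24]
[25] read 'c'  n2⇒n0 (via fail)
[26] read 'b'  n0⇒n1
[27] read 'b'  n1⇒n17
[28] read 'd'  n17⇒n19  → match P2@[27:28]
[29] read 'b'  n19⇒n20  → match P7@[28:29]
[30] read 'a'  n20⇒n21  → match P6@[26:30]
[31] read 'a'  n21⇒n6 (via fail)
[32] read 'c'  n6⇒n7
[33] read 'd'  n7⇒n14 (via fail)
[34] read 'a'  n14⇒n15
[35] read 'b'  n15⇒n16  → match P4@[31:35]
[36] read 'a'  n16⇒n5 (via fail)
[37] read 'b'  n5⇒n1 (via fail)
[38] read 'd'  n1⇒n2  → match P2@[37:38]
[39] read 'd'  n2⇒n3
[40] read 'b'  n3⇒n4  → match P0@[37:40],P7@[39:40]
[41] read 'b'  n4⇒n17 (via fail)
[42] read 'd'  n17⇒n19  → match P2@[41:42]
[43] read 'd'  n19⇒n3 (via fail)

All matches (sorted): [[1,7],[3,5],[4,2],[5,7],[6,6],[12,3],[17,2],[18,7],[19,6],[21,2],[23,0],[23,7],[24,2],[28,2],[29,7],[30,6],[35,4],[38,2],[40,0],[40,7],[42,2]]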